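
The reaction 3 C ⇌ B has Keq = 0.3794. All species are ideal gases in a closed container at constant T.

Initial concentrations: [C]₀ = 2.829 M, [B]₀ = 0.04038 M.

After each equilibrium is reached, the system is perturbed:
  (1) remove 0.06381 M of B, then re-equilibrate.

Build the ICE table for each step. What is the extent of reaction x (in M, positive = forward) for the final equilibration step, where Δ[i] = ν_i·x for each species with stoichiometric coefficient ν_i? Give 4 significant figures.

Q₀ = 0.001783 vs Keq = 0.3794 ⇒ Q<K, forward
Step 1:
                    C           B
  I             2.829     0.04038
  C            -1.667      0.5555
  E             1.162      0.5959
  solve Keq expr → x = 0.5555; check Q = 0.3794
Then remove 0.06381 M of B.
Step 2:
                    C           B
  I             1.162      0.5321
  C          -0.03495     0.01165
  E             1.127      0.5438
  solve Keq expr → x = 0.01165; check Q = 0.3794

x = 0.01165 M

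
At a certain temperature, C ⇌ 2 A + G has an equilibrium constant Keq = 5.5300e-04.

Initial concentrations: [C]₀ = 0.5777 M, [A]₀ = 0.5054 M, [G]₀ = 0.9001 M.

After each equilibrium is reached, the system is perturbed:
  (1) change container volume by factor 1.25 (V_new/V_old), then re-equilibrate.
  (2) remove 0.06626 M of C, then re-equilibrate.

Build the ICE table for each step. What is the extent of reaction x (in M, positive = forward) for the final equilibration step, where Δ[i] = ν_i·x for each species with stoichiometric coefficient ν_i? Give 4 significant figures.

Q₀ = 0.398 vs Keq = 5.5300e-04 ⇒ Q>K, reverse
Step 1:
                  C         A         G
  I          0.5777    0.5054    0.9001
  C          0.2396   -0.4792   -0.2396
  E          0.8173   0.02616    0.6605
  solve Keq expr → x = -0.2396; check Q = 5.5300e-04
Then change container volume by factor 1.25 (V_new/V_old).
Step 2:
                  C         A         G
  I          0.6539   0.02093    0.5284
  C       -0.002559  0.005118  0.002559
  E          0.6513   0.02605    0.5309
  solve Keq expr → x = 0.002559; check Q = 5.5300e-04
Then remove 0.06626 M of C.
Step 3:
                  C         A         G
  I           0.585   0.02605    0.5309
  C       6.6543e-04 -0.001331 -6.6543e-04
  E          0.5857   0.02471    0.5303
  solve Keq expr → x = -6.6543e-04; check Q = 5.5300e-04

x = -6.6543e-04 M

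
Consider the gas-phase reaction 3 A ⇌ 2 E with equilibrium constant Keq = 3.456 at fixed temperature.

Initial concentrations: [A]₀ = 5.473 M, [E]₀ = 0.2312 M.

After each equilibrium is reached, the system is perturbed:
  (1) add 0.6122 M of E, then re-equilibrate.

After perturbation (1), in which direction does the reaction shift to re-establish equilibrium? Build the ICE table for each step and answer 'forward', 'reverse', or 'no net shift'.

Q₀ = 3.2606e-04 vs Keq = 3.456 ⇒ Q<K, forward
Step 1:
                   A          E
  I            5.473     0.2312
  C           -4.107      2.738
  E            1.366      2.969
  solve Keq expr → x = 1.369; check Q = 3.456
Then add 0.6122 M of E.
Step 2:
                   A          E
  I            1.366      3.581
  C           0.1525    -0.1016
  E            1.519       3.48
  solve Keq expr → x = -0.05082; check Q = 3.456

Direction: reverse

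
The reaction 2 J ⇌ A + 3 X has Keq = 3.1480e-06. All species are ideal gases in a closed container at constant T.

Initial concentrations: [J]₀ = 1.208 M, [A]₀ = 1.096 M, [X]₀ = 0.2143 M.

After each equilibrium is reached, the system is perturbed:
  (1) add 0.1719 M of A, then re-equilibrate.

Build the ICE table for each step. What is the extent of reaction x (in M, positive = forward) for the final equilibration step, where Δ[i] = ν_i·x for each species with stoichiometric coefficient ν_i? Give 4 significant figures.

x = -2.9248e-04 M

Q₀ = 0.007392 vs Keq = 3.1480e-06 ⇒ Q>K, reverse
Step 1:
                    J           A           X
  I             1.208       1.096      0.2143
  C            0.1311    -0.06556     -0.1967
  E             1.339        1.03     0.01763
  solve Keq expr → x = -0.06556; check Q = 3.1480e-06
Then add 0.1719 M of A.
Step 2:
                    J           A           X
  I             1.339       1.202     0.01763
  C        5.8496e-04 -2.9248e-04 -8.7744e-04
  E              1.34       1.202     0.01675
  solve Keq expr → x = -2.9248e-04; check Q = 3.1480e-06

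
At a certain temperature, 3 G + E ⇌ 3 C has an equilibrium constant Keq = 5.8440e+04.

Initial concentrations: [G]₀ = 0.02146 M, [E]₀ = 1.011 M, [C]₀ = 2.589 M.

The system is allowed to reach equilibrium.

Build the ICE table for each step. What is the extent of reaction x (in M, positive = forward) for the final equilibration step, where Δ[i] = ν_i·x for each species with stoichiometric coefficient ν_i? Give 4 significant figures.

Q₀ = 1.7368e+06 vs Keq = 5.8440e+04 ⇒ Q>K, reverse
Step 1:
                   G          E          C
  init       0.02146      1.011      2.589
  Δ          0.04358    0.01453   -0.04358
  eq         0.06504      1.026      2.545
  solve Keq expr → x = -0.01453; check Q = 5.8440e+04

x = -0.01453 M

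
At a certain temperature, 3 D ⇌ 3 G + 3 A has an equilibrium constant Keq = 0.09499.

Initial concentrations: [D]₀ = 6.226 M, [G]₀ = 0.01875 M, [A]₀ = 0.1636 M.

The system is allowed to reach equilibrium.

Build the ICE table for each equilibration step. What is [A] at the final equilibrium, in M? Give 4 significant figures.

[A]_eq = 1.559 M

Q₀ = 1.1960e-10 vs Keq = 0.09499 ⇒ Q<K, forward
Step 1:
                  D         G         A
  init        6.226   0.01875    0.1636
  Δ          -1.395     1.395     1.395
  eq          4.831     1.414     1.559
  solve Keq expr → x = 0.4651; check Q = 0.09499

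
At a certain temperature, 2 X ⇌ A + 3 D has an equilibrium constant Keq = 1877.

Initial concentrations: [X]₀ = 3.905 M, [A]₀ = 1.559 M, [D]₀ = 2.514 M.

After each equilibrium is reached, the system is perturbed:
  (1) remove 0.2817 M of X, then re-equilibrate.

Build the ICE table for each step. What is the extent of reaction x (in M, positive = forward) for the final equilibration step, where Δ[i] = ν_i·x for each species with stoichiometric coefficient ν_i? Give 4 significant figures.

x = -0.1081 M

Q₀ = 1.624 vs Keq = 1877 ⇒ Q<K, forward
Step 1:
                    X           A           D
  init          3.905       1.559       2.514
  Δ            -3.119       1.559       4.678
  eq           0.7862       3.118       7.192
  solve Keq expr → x = 1.559; check Q = 1877
Then remove 0.2817 M of X.
Step 2:
                    X           A           D
  init         0.5045       3.118       7.192
  Δ            0.2163     -0.1081     -0.3244
  eq           0.7208        3.01       6.868
  solve Keq expr → x = -0.1081; check Q = 1877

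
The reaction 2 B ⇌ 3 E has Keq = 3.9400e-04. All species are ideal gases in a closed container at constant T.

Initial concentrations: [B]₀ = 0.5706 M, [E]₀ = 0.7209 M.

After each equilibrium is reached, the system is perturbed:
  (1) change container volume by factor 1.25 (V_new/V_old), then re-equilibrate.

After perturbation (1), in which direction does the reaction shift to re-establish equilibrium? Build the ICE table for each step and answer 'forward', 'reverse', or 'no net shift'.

Q₀ = 1.151 vs Keq = 3.9400e-04 ⇒ Q>K, reverse
Step 1:
                  B         E
  init       0.5706    0.7209
  Δ          0.4317   -0.6475
  eq          1.002   0.07342
  solve Keq expr → x = -0.2158; check Q = 3.9400e-04
Then change container volume by factor 1.25 (V_new/V_old).
Step 2:
                  B         E
  init       0.8018   0.05874
  Δ       -0.002921  0.004382
  eq         0.7989   0.06312
  solve Keq expr → x = 0.001461; check Q = 3.9400e-04

Direction: forward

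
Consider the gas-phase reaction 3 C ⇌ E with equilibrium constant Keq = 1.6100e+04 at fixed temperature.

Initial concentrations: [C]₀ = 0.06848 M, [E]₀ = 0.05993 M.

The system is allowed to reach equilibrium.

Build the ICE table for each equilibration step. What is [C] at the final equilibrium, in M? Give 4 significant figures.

Q₀ = 186.6 vs Keq = 1.6100e+04 ⇒ Q<K, forward
Step 1:
                    C           E
  Initial     0.06848     0.05993
  Change     -0.05162     0.01721
  Equil       0.01686     0.07714
  solve Keq expr → x = 0.01721; check Q = 1.6100e+04

[C]_eq = 0.01686 M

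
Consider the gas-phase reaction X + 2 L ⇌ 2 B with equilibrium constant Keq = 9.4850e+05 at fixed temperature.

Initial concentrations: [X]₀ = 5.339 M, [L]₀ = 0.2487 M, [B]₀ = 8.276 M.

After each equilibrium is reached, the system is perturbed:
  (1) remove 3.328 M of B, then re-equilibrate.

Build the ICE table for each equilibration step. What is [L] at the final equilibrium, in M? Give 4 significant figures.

Q₀ = 207.4 vs Keq = 9.4850e+05 ⇒ Q<K, forward
Step 1:
                    X           L           B
  I             5.339      0.2487       8.276
  C           -0.1224     -0.2449      0.2449
  E             5.217    0.003831       8.521
  solve Keq expr → x = 0.1224; check Q = 9.4850e+05
Then remove 3.328 M of B.
Step 2:
                    X           L           B
  I             5.217    0.003831       5.193
  C       -7.4765e-04   -0.001495    0.001495
  E             5.216    0.002335       5.194
  solve Keq expr → x = 7.4765e-04; check Q = 9.4850e+05

[L]_eq = 0.002335 M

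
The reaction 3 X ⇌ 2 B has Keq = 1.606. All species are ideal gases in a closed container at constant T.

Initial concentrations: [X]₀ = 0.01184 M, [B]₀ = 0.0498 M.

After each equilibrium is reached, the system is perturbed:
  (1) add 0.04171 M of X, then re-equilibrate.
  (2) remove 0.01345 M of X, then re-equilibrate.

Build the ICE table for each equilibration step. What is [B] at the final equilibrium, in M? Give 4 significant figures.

Q₀ = 1494 vs Keq = 1.606 ⇒ Q>K, reverse
Step 1:
                  X         B
  Initial   0.01184    0.0498
  Change    0.04734  -0.03156
  Equil     0.05918   0.01824
  solve Keq expr → x = -0.01578; check Q = 1.606
Then add 0.04171 M of X.
Step 2:
                  X         B
  Initial    0.1009   0.01824
  Change     -0.018     0.012
  Equil     0.08289   0.03024
  solve Keq expr → x = 0.005999; check Q = 1.606
Then remove 0.01345 M of X.
Step 3:
                  X         B
  Initial   0.06944   0.03024
  Change   0.005987 -0.003991
  Equil     0.07542   0.02625
  solve Keq expr → x = -0.001996; check Q = 1.606

[B]_eq = 0.02625 M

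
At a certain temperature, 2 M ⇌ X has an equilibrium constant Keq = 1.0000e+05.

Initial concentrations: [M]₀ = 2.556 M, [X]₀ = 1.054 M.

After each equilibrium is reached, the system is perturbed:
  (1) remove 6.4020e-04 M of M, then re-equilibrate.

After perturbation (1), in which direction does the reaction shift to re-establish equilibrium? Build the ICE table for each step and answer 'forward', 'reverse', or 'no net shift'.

Direction: reverse

Q₀ = 0.1613 vs Keq = 1.0000e+05 ⇒ Q<K, forward
Step 1:
                   M          X
  init         2.556      1.054
  Δ           -2.551      1.276
  eq        0.004827       2.33
  solve Keq expr → x = 1.276; check Q = 1.0000e+05
Then remove 6.4020e-04 M of M.
Step 2:
                   M          X
  init      0.004186       2.33
  Δ       6.3987e-04 -3.1993e-04
  eq        0.004826      2.329
  solve Keq expr → x = -3.1993e-04; check Q = 1.0000e+05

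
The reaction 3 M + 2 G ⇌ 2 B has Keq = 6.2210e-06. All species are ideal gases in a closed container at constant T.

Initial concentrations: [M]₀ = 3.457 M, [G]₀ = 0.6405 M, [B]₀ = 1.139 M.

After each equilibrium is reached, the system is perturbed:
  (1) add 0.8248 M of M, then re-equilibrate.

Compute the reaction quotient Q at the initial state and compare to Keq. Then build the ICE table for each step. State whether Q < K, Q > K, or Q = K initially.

Q₀ = 0.07654 vs Keq = 6.2210e-06 ⇒ Q>K, reverse
Step 1:
                    M           G           B
  I             3.457      0.6405       1.139
  C             1.634       1.089      -1.089
  E             5.091        1.73     0.04957
  solve Keq expr → x = -0.5447; check Q = 6.2210e-06
Then add 0.8248 M of M.
Step 2:
                    M           G           B
  I             5.916        1.73     0.04957
  C          -0.01773    -0.01182     0.01182
  E             5.898       1.718     0.06139
  solve Keq expr → x = 0.00591; check Q = 6.2210e-06

Q₀ = 0.07654; Q > K (proceeds reverse)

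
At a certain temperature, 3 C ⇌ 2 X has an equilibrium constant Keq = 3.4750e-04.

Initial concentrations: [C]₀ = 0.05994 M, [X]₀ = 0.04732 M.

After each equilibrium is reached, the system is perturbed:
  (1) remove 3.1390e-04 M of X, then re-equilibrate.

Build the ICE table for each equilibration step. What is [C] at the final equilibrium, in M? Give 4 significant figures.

[C]_eq = 0.1292 M

Q₀ = 10.4 vs Keq = 3.4750e-04 ⇒ Q>K, reverse
Step 1:
                  C         X
  Initial   0.05994   0.04732
  Change    0.06968  -0.04645
  Equil      0.1296 8.6988e-04
  solve Keq expr → x = -0.02323; check Q = 3.4750e-04
Then remove 3.1390e-04 M of X.
Step 2:
                  C         X
  Initial    0.1296 5.5598e-04
  Change  -4.6385e-04 3.0923e-04
  Equil      0.1292 8.6522e-04
  solve Keq expr → x = 1.5462e-04; check Q = 3.4750e-04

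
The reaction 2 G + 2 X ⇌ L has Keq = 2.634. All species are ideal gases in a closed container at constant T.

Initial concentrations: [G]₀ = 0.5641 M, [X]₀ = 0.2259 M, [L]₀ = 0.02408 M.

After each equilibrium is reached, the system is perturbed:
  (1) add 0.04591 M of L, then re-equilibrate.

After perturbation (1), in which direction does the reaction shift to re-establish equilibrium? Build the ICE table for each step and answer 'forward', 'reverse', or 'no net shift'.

Direction: reverse

Q₀ = 1.483 vs Keq = 2.634 ⇒ Q<K, forward
Step 1:
                   G          X          L
  init        0.5641     0.2259    0.02408
  Δ         -0.01892   -0.01892    0.00946
  eq          0.5452      0.207    0.03354
  solve Keq expr → x = 0.00946; check Q = 2.634
Then add 0.04591 M of L.
Step 2:
                   G          X          L
  init        0.5452      0.207    0.07945
  Δ          0.04387    0.04387   -0.02194
  eq          0.5891     0.2509    0.05751
  solve Keq expr → x = -0.02194; check Q = 2.634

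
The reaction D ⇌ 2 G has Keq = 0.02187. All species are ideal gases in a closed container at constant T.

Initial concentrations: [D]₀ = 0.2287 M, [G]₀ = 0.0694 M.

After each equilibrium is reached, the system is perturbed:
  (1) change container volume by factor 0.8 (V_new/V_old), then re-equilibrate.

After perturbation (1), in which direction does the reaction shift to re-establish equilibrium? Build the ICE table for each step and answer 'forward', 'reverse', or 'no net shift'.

Direction: reverse

Q₀ = 0.02106 vs Keq = 0.02187 ⇒ Q<K, forward
Step 1:
                   D          G
  Initial     0.2287     0.0694
  Change  -6.1376e-04   0.001228
  Equil       0.2281    0.07063
  solve Keq expr → x = 6.1376e-04; check Q = 0.02187
Then change container volume by factor 0.8 (V_new/V_old).
Step 2:
                   D          G
  Initial     0.2851    0.08828
  Change     0.00436  -0.008719
  Equil       0.2895    0.07957
  solve Keq expr → x = -0.00436; check Q = 0.02187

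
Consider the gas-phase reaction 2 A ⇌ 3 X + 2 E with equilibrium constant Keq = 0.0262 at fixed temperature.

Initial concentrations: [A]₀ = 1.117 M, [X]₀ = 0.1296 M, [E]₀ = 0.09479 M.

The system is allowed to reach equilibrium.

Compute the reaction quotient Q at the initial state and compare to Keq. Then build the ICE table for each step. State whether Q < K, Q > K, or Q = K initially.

Q₀ = 1.5676e-05; Q < K (proceeds forward)

Q₀ = 1.5676e-05 vs Keq = 0.0262 ⇒ Q<K, forward
Step 1:
                   A          X          E
  Initial      1.117     0.1296    0.09479
  Change     -0.2652     0.3978     0.2652
  Equil       0.8518     0.5274       0.36
  solve Keq expr → x = 0.1326; check Q = 0.0262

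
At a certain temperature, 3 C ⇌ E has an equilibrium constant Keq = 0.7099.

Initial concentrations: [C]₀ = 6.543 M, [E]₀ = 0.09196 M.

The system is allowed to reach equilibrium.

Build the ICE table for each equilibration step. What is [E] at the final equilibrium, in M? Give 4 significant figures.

[E]_eq = 1.817 M

Q₀ = 3.2830e-04 vs Keq = 0.7099 ⇒ Q<K, forward
Step 1:
                   C          E
  I            6.543    0.09196
  C           -5.175      1.725
  E            1.368      1.817
  solve Keq expr → x = 1.725; check Q = 0.7099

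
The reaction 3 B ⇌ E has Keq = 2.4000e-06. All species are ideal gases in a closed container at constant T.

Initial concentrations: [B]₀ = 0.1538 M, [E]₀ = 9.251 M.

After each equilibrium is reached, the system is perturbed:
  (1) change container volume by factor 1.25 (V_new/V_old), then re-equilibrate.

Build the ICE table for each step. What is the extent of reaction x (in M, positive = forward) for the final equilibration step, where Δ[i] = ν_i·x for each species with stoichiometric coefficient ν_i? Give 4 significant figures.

Q₀ = 2543 vs Keq = 2.4000e-06 ⇒ Q>K, reverse
Step 1:
                    B           E
  I            0.1538       9.251
  C              27.6        -9.2
  E             27.75      0.0513
  solve Keq expr → x = -9.2; check Q = 2.4000e-06
Then change container volume by factor 1.25 (V_new/V_old).
Step 2:
                    B           E
  I              22.2     0.04104
  C           0.04386    -0.01462
  E             22.25     0.02642
  solve Keq expr → x = -0.01462; check Q = 2.4000e-06

x = -0.01462 M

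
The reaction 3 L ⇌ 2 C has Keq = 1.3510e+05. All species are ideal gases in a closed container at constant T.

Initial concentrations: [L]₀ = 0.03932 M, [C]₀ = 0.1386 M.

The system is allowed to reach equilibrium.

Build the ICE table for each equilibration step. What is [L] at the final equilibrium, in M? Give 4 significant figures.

Q₀ = 316 vs Keq = 1.3510e+05 ⇒ Q<K, forward
Step 1:
                    L           C
  Initial     0.03932      0.1386
  Change     -0.03355     0.02237
  Equil      0.005767       0.161
  solve Keq expr → x = 0.01118; check Q = 1.3510e+05

[L]_eq = 0.005767 M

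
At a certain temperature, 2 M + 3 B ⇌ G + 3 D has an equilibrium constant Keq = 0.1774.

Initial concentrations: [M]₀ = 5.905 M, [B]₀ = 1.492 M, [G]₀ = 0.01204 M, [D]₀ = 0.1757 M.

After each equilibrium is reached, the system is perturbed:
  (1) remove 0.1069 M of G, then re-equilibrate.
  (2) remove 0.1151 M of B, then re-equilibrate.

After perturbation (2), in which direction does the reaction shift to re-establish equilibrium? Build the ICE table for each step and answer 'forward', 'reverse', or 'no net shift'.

Q₀ = 5.6389e-07 vs Keq = 0.1774 ⇒ Q<K, forward
Step 1:
                   M          B          G          D
  init         5.905      1.492    0.01204     0.1757
  Δ          -0.6688     -1.003     0.3344      1.003
  eq           5.236     0.4887     0.3465      1.179
  solve Keq expr → x = 0.3344; check Q = 0.1774
Then remove 0.1069 M of G.
Step 2:
                   M          B          G          D
  init         5.236     0.4887     0.2396      1.179
  Δ         -0.02344   -0.03517    0.01172    0.03517
  eq           5.213     0.4536     0.2513      1.214
  solve Keq expr → x = 0.01172; check Q = 0.1774
Then remove 0.1151 M of B.
Step 3:
                   M          B          G          D
  init         5.213     0.3385     0.2513      1.214
  Δ          0.04785    0.07178   -0.02393   -0.07178
  eq           5.261     0.4102     0.2274      1.142
  solve Keq expr → x = -0.02393; check Q = 0.1774

Direction: reverse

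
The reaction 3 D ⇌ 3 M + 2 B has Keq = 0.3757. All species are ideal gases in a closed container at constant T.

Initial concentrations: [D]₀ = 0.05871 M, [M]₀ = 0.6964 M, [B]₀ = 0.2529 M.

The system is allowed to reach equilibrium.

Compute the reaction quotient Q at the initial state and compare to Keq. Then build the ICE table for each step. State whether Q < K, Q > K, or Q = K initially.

Q₀ = 106.7 vs Keq = 0.3757 ⇒ Q>K, reverse
Step 1:
                    D           M           B
  I           0.05871      0.6964      0.2529
  C            0.1539     -0.1539     -0.1026
  E            0.2126      0.5425      0.1503
  solve Keq expr → x = -0.05129; check Q = 0.3757

Q₀ = 106.7; Q > K (proceeds reverse)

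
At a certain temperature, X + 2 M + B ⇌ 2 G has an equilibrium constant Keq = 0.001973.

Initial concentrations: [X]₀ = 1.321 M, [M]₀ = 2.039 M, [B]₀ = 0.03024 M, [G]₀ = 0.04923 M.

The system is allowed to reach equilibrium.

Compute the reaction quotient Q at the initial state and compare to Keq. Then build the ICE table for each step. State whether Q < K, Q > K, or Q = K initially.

Q₀ = 0.01459 vs Keq = 0.001973 ⇒ Q>K, reverse
Step 1:
                  X         M         B         G
  Initial     1.321     2.039   0.03024   0.04923
  Change    0.01353   0.02705   0.01353  -0.02705
  Equil       1.335     2.066   0.04377   0.02218
  solve Keq expr → x = -0.01353; check Q = 0.001973

Q₀ = 0.01459; Q > K (proceeds reverse)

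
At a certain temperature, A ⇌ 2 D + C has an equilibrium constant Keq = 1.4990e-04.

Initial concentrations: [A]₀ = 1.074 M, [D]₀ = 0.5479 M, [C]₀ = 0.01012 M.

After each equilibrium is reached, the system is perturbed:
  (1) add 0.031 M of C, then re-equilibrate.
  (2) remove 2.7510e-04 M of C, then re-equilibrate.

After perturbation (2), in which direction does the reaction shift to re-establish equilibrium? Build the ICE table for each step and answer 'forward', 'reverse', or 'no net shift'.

Q₀ = 0.002829 vs Keq = 1.4990e-04 ⇒ Q>K, reverse
Step 1:
                  A         D         C
  Initial     1.074    0.5479   0.01012
  Change   0.009539  -0.01908 -0.009539
  Equil       1.084    0.5288 5.8080e-04
  solve Keq expr → x = -0.009539; check Q = 1.4990e-04
Then add 0.031 M of C.
Step 2:
                  A         D         C
  Initial     1.084    0.5288   0.03158
  Change    0.03082  -0.06163  -0.03082
  Equil       1.114    0.4672 7.6531e-04
  solve Keq expr → x = -0.03082; check Q = 1.4990e-04
Then remove 2.7510e-04 M of C.
Step 3:
                  A         D         C
  Initial     1.114    0.4672 4.9021e-04
  Change  -2.7313e-04 5.4625e-04 2.7313e-04
  Equil       1.114    0.4677 7.6334e-04
  solve Keq expr → x = 2.7313e-04; check Q = 1.4990e-04

Direction: forward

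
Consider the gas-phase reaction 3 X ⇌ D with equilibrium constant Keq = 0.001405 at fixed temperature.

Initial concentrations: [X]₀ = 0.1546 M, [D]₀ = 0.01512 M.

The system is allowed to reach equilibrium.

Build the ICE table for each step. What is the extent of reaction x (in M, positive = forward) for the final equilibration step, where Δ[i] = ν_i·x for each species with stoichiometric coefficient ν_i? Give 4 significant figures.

Q₀ = 4.092 vs Keq = 0.001405 ⇒ Q>K, reverse
Step 1:
                    X           D
  Initial      0.1546     0.01512
  Change      0.04533    -0.01511
  Equil        0.1999  1.1228e-05
  solve Keq expr → x = -0.01511; check Q = 0.001405

x = -0.01511 M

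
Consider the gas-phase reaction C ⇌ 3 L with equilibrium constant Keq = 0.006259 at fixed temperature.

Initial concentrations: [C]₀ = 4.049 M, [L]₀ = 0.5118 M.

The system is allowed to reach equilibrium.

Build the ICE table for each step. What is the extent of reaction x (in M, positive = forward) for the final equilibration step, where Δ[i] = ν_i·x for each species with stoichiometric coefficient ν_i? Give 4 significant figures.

x = -0.07211 M

Q₀ = 0.03311 vs Keq = 0.006259 ⇒ Q>K, reverse
Step 1:
                  C         L
  I           4.049    0.5118
  C         0.07211   -0.2163
  E           4.121    0.2955
  solve Keq expr → x = -0.07211; check Q = 0.006259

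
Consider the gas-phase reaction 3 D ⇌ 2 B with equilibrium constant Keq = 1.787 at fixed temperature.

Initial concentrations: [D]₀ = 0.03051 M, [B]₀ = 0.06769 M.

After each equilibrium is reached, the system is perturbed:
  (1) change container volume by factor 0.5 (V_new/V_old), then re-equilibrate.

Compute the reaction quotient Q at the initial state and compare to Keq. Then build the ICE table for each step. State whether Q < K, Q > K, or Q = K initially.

Q₀ = 161.3; Q > K (proceeds reverse)

Q₀ = 161.3 vs Keq = 1.787 ⇒ Q>K, reverse
Step 1:
                    D           B
  Initial     0.03051     0.06769
  Change      0.05308    -0.03538
  Equil       0.08359     0.03231
  solve Keq expr → x = -0.01769; check Q = 1.787
Then change container volume by factor 0.5 (V_new/V_old).
Step 2:
                    D           B
  Initial      0.1672     0.06461
  Change     -0.01828     0.01219
  Equil        0.1489      0.0768
  solve Keq expr → x = 0.006095; check Q = 1.787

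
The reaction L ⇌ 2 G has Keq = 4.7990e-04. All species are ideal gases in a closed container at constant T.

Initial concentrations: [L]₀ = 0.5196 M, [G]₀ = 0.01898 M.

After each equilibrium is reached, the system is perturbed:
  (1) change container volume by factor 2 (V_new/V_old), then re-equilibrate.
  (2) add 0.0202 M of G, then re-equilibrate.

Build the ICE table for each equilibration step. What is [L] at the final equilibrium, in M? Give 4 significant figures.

Q₀ = 6.9330e-04 vs Keq = 4.7990e-04 ⇒ Q>K, reverse
Step 1:
                   L          G
  Initial     0.5196    0.01898
  Change    0.001582  -0.003165
  Equil       0.5212    0.01582
  solve Keq expr → x = -0.001582; check Q = 4.7990e-04
Then change container volume by factor 2 (V_new/V_old).
Step 2:
                   L          G
  Initial     0.2606   0.007908
  Change    -0.00162   0.003241
  Equil        0.259    0.01115
  solve Keq expr → x = 0.00162; check Q = 4.7990e-04
Then add 0.0202 M of G.
Step 3:
                   L          G
  Initial      0.259    0.03135
  Change    0.009993   -0.01999
  Equil        0.269    0.01136
  solve Keq expr → x = -0.009993; check Q = 4.7990e-04

[L]_eq = 0.269 M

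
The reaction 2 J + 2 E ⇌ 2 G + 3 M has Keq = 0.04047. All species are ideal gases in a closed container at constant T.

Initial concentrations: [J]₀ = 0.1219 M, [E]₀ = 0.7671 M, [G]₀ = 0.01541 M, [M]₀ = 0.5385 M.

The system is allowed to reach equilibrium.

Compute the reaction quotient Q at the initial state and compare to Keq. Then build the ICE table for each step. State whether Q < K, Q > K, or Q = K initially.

Q₀ = 0.004241 vs Keq = 0.04047 ⇒ Q<K, forward
Step 1:
                   J          E          G          M
  Initial     0.1219     0.7671    0.01541     0.5385
  Change    -0.02021   -0.02021    0.02021    0.03031
  Equil       0.1017     0.7469    0.03562     0.5688
  solve Keq expr → x = 0.0101; check Q = 0.04047

Q₀ = 0.004241; Q < K (proceeds forward)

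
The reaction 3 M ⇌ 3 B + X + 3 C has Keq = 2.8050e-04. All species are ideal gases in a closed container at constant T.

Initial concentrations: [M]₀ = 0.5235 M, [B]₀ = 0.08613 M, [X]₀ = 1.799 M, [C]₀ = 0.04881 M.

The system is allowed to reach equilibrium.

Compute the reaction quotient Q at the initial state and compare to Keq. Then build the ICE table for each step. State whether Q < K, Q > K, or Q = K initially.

Q₀ = 9.3169e-07; Q < K (proceeds forward)

Q₀ = 9.3169e-07 vs Keq = 2.8050e-04 ⇒ Q<K, forward
Step 1:
                   M          B          X          C
  Initial     0.5235    0.08613      1.799    0.04881
  Change     -0.0866     0.0866    0.02887     0.0866
  Equil       0.4369     0.1727      1.828     0.1354
  solve Keq expr → x = 0.02887; check Q = 2.8050e-04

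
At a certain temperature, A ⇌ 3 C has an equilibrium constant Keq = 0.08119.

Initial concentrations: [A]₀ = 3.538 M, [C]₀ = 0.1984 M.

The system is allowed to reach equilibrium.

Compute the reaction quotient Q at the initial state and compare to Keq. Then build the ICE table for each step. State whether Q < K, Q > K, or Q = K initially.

Q₀ = 0.002207; Q < K (proceeds forward)

Q₀ = 0.002207 vs Keq = 0.08119 ⇒ Q<K, forward
Step 1:
                    A           C
  init          3.538      0.1984
  Δ           -0.1506      0.4519
  eq            3.387      0.6503
  solve Keq expr → x = 0.1506; check Q = 0.08119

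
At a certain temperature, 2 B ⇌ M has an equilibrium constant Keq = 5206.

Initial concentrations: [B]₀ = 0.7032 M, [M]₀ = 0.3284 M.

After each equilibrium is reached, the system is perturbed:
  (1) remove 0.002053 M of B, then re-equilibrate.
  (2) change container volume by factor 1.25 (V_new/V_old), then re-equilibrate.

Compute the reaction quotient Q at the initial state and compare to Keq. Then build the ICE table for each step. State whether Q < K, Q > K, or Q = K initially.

Q₀ = 0.6641; Q < K (proceeds forward)

Q₀ = 0.6641 vs Keq = 5206 ⇒ Q<K, forward
Step 1:
                   B          M
  Initial     0.7032     0.3284
  Change     -0.6918     0.3459
  Equil      0.01138     0.6743
  solve Keq expr → x = 0.3459; check Q = 5206
Then remove 0.002053 M of B.
Step 2:
                   B          M
  Initial   0.009328     0.6743
  Change    0.002044  -0.001022
  Equil      0.01137     0.6733
  solve Keq expr → x = -0.001022; check Q = 5206
Then change container volume by factor 1.25 (V_new/V_old).
Step 3:
                   B          M
  Initial   0.009098     0.5386
  Change    0.001069 -5.3440e-04
  Equil      0.01017     0.5381
  solve Keq expr → x = -5.3440e-04; check Q = 5206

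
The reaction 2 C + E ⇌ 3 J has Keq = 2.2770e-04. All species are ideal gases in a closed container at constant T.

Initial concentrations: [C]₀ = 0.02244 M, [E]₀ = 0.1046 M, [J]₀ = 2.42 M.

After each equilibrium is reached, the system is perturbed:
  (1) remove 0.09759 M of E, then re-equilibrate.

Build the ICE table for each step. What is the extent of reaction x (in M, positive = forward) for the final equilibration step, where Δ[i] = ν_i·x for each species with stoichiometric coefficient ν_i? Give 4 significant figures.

x = -9.8227e-04 M

Q₀ = 2.6907e+05 vs Keq = 2.2770e-04 ⇒ Q>K, reverse
Step 1:
                  C         E         J
  Initial   0.02244    0.1046      2.42
  Change       1.56    0.7801     -2.34
  Equil       1.583    0.8847   0.07961
  solve Keq expr → x = -0.7801; check Q = 2.2770e-04
Then remove 0.09759 M of E.
Step 2:
                  C         E         J
  Initial     1.583    0.7871   0.07961
  Change   0.001965 9.8227e-04 -0.002947
  Equil       1.585    0.7881   0.07667
  solve Keq expr → x = -9.8227e-04; check Q = 2.2770e-04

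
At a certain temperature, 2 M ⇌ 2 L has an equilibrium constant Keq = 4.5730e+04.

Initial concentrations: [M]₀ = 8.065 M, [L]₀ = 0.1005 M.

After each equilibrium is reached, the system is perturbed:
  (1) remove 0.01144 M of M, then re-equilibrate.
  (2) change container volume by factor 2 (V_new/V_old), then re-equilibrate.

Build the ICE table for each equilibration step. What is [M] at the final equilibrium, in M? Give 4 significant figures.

[M]_eq = 0.01898 M

Q₀ = 1.5528e-04 vs Keq = 4.5730e+04 ⇒ Q<K, forward
Step 1:
                  M         L
  init        8.065    0.1005
  Δ          -8.027     8.027
  eq        0.03801     8.127
  solve Keq expr → x = 4.013; check Q = 4.5730e+04
Then remove 0.01144 M of M.
Step 2:
                  M         L
  init      0.02657     8.127
  Δ         0.01139  -0.01139
  eq        0.03795     8.116
  solve Keq expr → x = -0.005693; check Q = 4.5730e+04
Then change container volume by factor 2 (V_new/V_old).
Step 3:
                  M         L
  init      0.01898     4.058
  Δ               0         0
  eq        0.01898     4.058
  solve Keq expr → x = 0; check Q = 4.5730e+04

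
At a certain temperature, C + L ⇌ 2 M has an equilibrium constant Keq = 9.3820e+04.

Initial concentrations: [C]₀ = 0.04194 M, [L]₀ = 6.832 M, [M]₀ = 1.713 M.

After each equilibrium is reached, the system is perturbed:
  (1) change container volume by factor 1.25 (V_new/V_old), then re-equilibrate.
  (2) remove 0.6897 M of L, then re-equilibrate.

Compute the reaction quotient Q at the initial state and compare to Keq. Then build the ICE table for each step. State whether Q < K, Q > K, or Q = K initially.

Q₀ = 10.24; Q < K (proceeds forward)

Q₀ = 10.24 vs Keq = 9.3820e+04 ⇒ Q<K, forward
Step 1:
                  C         L         M
  I         0.04194     6.832     1.713
  C        -0.04193  -0.04193   0.08387
  E       5.0683e-06      6.79     1.797
  solve Keq expr → x = 0.04193; check Q = 9.3820e+04
Then change container volume by factor 1.25 (V_new/V_old).
Step 2:
                  C         L         M
  I       4.0547e-06     5.432     1.437
  C               0         0         0
  E       4.0547e-06     5.432     1.437
  solve Keq expr → x = 0; check Q = 9.3820e+04
Then remove 0.6897 M of L.
Step 3:
                  C         L         M
  I       4.0547e-06     4.742     1.437
  C       5.8968e-07 5.8968e-07 -1.1794e-06
  E       4.6443e-06     4.742     1.437
  solve Keq expr → x = -5.8968e-07; check Q = 9.3820e+04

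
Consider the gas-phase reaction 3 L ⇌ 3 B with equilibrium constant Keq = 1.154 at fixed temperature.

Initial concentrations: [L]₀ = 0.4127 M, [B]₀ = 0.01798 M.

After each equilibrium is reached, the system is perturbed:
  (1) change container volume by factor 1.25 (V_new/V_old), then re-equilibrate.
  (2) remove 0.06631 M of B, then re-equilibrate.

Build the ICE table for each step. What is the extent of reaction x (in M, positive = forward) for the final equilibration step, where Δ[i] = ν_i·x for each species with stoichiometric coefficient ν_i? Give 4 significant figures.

x = 0.01079 M

Q₀ = 8.2692e-05 vs Keq = 1.154 ⇒ Q<K, forward
Step 1:
                  L         B
  I          0.4127   0.01798
  C         -0.2025    0.2025
  E          0.2102    0.2205
  solve Keq expr → x = 0.0675; check Q = 1.154
Then change container volume by factor 1.25 (V_new/V_old).
Step 2:
                  L         B
  I          0.1682    0.1764
  C               0         0
  E          0.1682    0.1764
  solve Keq expr → x = 0; check Q = 1.154
Then remove 0.06631 M of B.
Step 3:
                  L         B
  I          0.1682    0.1101
  C        -0.03236   0.03236
  E          0.1358    0.1424
  solve Keq expr → x = 0.01079; check Q = 1.154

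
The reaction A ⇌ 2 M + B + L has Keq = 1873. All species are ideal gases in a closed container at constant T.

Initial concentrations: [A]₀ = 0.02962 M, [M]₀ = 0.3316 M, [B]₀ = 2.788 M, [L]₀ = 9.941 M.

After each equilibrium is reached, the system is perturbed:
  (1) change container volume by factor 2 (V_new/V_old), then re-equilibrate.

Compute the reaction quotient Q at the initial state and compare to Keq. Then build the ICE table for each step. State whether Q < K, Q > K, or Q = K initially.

Q₀ = 102.9 vs Keq = 1873 ⇒ Q<K, forward
Step 1:
                   A          M          B          L
  init       0.02962     0.3316      2.788      9.941
  Δ         -0.02738    0.05477    0.02738    0.02738
  eq        0.002237     0.3864      2.815      9.968
  solve Keq expr → x = 0.02738; check Q = 1873
Then change container volume by factor 2 (V_new/V_old).
Step 2:
                   A          M          B          L
  init      0.001118     0.1932      1.408      4.984
  Δ       -9.7563e-04   0.001951 9.7563e-04 9.7563e-04
  eq      1.4276e-04     0.1951      1.409      4.985
  solve Keq expr → x = 9.7563e-04; check Q = 1873

Q₀ = 102.9; Q < K (proceeds forward)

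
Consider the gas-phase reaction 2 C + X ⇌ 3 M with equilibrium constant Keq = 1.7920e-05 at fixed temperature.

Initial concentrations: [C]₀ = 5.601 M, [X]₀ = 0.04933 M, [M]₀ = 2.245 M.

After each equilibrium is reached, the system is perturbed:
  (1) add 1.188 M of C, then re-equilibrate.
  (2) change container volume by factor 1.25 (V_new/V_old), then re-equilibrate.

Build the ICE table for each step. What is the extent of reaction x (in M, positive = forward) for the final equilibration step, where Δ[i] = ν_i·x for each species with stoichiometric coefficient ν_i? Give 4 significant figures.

Q₀ = 7.312 vs Keq = 1.7920e-05 ⇒ Q>K, reverse
Step 1:
                    C           X           M
  init          5.601     0.04933       2.245
  Δ             1.438       0.719      -2.157
  eq            7.039      0.7683     0.08803
  solve Keq expr → x = -0.719; check Q = 1.7920e-05
Then add 1.188 M of C.
Step 2:
                    C           X           M
  init          8.227      0.7683     0.08803
  Δ         -0.006308   -0.003154    0.009462
  eq            8.221      0.7652     0.09749
  solve Keq expr → x = 0.003154; check Q = 1.7920e-05
Then change container volume by factor 1.25 (V_new/V_old).
Step 3:
                    C           X           M
  init          6.577      0.6121     0.07799
  Δ                 0           0           0
  eq            6.577      0.6121     0.07799
  solve Keq expr → x = 0; check Q = 1.7920e-05

x = 0 M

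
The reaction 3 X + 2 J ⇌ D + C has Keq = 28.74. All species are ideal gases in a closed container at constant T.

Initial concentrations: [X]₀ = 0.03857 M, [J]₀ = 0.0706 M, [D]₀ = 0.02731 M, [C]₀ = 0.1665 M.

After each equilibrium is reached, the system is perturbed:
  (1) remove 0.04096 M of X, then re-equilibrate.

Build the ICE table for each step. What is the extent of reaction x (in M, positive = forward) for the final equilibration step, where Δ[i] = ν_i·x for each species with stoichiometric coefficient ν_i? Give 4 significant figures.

x = -0.002344 M

Q₀ = 1.5899e+04 vs Keq = 28.74 ⇒ Q>K, reverse
Step 1:
                   X          J          D          C
  init       0.03857     0.0706    0.02731     0.1665
  Δ          0.07092    0.04728   -0.02364   -0.02364
  eq          0.1095     0.1179   0.003669     0.1429
  solve Keq expr → x = -0.02364; check Q = 28.74
Then remove 0.04096 M of X.
Step 2:
                   X          J          D          C
  init       0.06853     0.1179   0.003669     0.1429
  Δ         0.007031   0.004688  -0.002344  -0.002344
  eq         0.07556     0.1226   0.001326     0.1405
  solve Keq expr → x = -0.002344; check Q = 28.74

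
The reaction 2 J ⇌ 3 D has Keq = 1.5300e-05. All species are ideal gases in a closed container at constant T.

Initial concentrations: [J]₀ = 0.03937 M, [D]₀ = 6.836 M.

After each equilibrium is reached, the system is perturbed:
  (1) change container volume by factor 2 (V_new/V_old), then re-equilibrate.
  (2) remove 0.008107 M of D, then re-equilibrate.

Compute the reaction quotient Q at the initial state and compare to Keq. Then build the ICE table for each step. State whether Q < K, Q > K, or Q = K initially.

Q₀ = 2.0610e+05 vs Keq = 1.5300e-05 ⇒ Q>K, reverse
Step 1:
                   J          D
  init       0.03937      6.836
  Δ            4.512     -6.768
  eq           4.551    0.06818
  solve Keq expr → x = -2.256; check Q = 1.5300e-05
Then change container volume by factor 2 (V_new/V_old).
Step 2:
                   J          D
  init         2.276    0.03409
  Δ        -0.005858   0.008787
  eq            2.27    0.04288
  solve Keq expr → x = 0.002929; check Q = 1.5300e-05
Then remove 0.008107 M of D.
Step 3:
                   J          D
  init          2.27    0.03477
  Δ         -0.00536   0.008039
  eq           2.264    0.04281
  solve Keq expr → x = 0.00268; check Q = 1.5300e-05

Q₀ = 2.0610e+05; Q > K (proceeds reverse)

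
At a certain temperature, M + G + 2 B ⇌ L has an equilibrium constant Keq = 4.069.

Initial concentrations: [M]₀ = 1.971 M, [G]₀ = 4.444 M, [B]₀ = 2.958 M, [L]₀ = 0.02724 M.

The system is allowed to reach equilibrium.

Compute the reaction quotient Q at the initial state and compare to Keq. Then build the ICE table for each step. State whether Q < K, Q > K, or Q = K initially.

Q₀ = 3.5543e-04; Q < K (proceeds forward)

Q₀ = 3.5543e-04 vs Keq = 4.069 ⇒ Q<K, forward
Step 1:
                    M           G           B           L
  Initial       1.971       4.444       2.958     0.02724
  Change       -1.286      -1.286      -2.572       1.286
  Equil        0.6851       3.158      0.3862       1.313
  solve Keq expr → x = 1.286; check Q = 4.069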